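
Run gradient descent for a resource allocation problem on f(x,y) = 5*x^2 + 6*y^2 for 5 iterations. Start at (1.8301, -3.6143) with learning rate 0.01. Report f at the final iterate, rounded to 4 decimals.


Gradient descent on f(x,y) = 5*x^2 + 6*y^2.
Starting point: (1.8301, -3.6143), alpha = 0.01
Step 1: grad_x = 2*5*1.8301 = 18.301, grad_y = 2*6*-3.6143 = -43.3716
  x_1 = 1.8301 - 0.01*18.301 = 1.6471
  y_1 = -3.6143 - 0.01*-43.3716 = -3.1806
Step 2: grad_x = 2*5*1.6471 = 16.4709, grad_y = 2*6*-3.1806 = -38.167
  x_2 = 1.6471 - 0.01*16.4709 = 1.4824
  y_2 = -3.1806 - 0.01*-38.167 = -2.7989
Step 3: grad_x = 2*5*1.4824 = 14.8238, grad_y = 2*6*-2.7989 = -33.587
  x_3 = 1.4824 - 0.01*14.8238 = 1.3341
  y_3 = -2.7989 - 0.01*-33.587 = -2.463
Step 4: grad_x = 2*5*1.3341 = 13.3414, grad_y = 2*6*-2.463 = -29.5565
  x_4 = 1.3341 - 0.01*13.3414 = 1.2007
  y_4 = -2.463 - 0.01*-29.5565 = -2.1675
Step 5: grad_x = 2*5*1.2007 = 12.0073, grad_y = 2*6*-2.1675 = -26.0097
  x_5 = 1.2007 - 0.01*12.0073 = 1.0807
  y_5 = -2.1675 - 0.01*-26.0097 = -1.9074
f(1.0807, -1.9074) = 5*1.0807^2 + 6*(-1.9074)^2 = 27.6677


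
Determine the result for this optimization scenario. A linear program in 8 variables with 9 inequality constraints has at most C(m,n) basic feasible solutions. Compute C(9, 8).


Each vertex corresponds to some choice of n active constraints out of m, so the number of vertices is at most C(m, n) = m! / (n!(m-n)!).
m = 9, n = 8
Numerator: 9 * 8 * 7 * 6 * 5 * 4 * 3 * 2
Denominator: 8! = 40320
C(9, 8) = 9


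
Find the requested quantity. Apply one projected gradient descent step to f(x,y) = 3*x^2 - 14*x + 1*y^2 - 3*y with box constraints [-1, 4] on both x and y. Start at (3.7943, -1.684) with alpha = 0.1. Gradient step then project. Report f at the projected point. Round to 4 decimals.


Step 1: Compute gradient at (3.7943, -1.684).
grad_x = 2*3*3.7943 - 14 = 8.7658
grad_y = 2*1*-1.684 - 3 = -6.368
Step 2: Gradient step.
x_raw = 3.7943 - 0.1*8.7658 = 2.9177
y_raw = -1.684 - 0.1*-6.368 = -1.0472
Step 3: Project onto [-1, 4].
x_proj = clip(2.9177) = 2.9177
y_proj = clip(-1.0472) = -1.0
Step 4: Evaluate f.
f(2.9177, -1.0) = -11.3088


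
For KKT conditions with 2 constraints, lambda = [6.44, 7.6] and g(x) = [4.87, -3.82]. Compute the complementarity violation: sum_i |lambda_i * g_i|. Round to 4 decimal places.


KKT complementary slackness check:
lambda_1 * g_1 = 6.44 * 4.87 = 31.3628
lambda_2 * g_2 = 7.6 * -3.82 = -29.032
Total violation = 31.3628 + 29.032 = 60.3948


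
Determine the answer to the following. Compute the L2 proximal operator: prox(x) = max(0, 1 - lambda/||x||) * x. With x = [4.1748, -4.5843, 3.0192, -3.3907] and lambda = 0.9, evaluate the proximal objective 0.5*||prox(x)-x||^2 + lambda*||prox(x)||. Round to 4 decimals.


Step 1: Compute ||x||.
||x|| = 7.6849
Step 2: Compute scaling factor.
scale = max(0, 1 - 0.9/7.6849) = 0.8829
Step 3: prox(x) = [3.6859, -4.0474, 2.6656, -2.9936]
||prox(x)|| = 6.7849
Step 4: Proximal objective.
0.5*||prox-x||^2 = 0.405
lambda*||prox|| = 6.1064
Total = 6.5114


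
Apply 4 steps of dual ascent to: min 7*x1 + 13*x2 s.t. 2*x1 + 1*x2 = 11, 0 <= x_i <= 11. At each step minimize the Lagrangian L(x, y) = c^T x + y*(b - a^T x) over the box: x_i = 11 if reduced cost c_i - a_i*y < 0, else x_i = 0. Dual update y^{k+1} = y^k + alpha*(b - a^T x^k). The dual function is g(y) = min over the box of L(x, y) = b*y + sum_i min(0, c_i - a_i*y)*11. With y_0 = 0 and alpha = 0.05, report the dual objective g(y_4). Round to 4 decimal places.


Dual ascent for LP: min 7*x1 + 13*x2, 2*x1 + 1*x2 = 11, 0 <= x_i <= 11
Step 1: y^k = 0.0, reduced costs: (7.0, 13.0)
  x^k = (0.0, 0.0), subgradient = b - a^T x = 11.0
  y^{k+1} = 0.0 + 0.05*11.0 = 0.55
Step 2: y^k = 0.55, reduced costs: (5.9, 12.45)
  x^k = (0.0, 0.0), subgradient = b - a^T x = 11.0
  y^{k+1} = 0.55 + 0.05*11.0 = 1.1
Step 3: y^k = 1.1, reduced costs: (4.8, 11.9)
  x^k = (0.0, 0.0), subgradient = b - a^T x = 11.0
  y^{k+1} = 1.1 + 0.05*11.0 = 1.65
Step 4: y^k = 1.65, reduced costs: (3.7, 11.35)
  x^k = (0.0, 0.0), subgradient = b - a^T x = 11.0
  y^{k+1} = 1.65 + 0.05*11.0 = 2.2
Dual objective at y_4 = 2.2: reduced costs (2.6, 10.8), box minimizer x = (0.0, 0.0)
g(y_4) = b*y + (c1 - a1*y)*x1 + (c2 - a2*y)*x2 = 11*2.2 + 2.6*0.0 + 10.8*0.0 = 24.2 + 0.0 + 0.0 = 24.2


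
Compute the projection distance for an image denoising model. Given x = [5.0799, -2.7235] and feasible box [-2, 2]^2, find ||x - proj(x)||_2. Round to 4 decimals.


Project each component onto [-2, 2].
clip(5.0799) = 2.0, clip(-2.7235) = -2.0
Projection = [2.0, -2.0]
Squared diffs: [9.4858, 0.5235]
Distance = sqrt(10.0093) = 3.1637


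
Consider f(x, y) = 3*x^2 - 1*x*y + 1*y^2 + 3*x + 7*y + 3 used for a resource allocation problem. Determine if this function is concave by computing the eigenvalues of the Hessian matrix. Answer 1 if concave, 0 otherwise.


The Hessian of f(x,y) = 3*x^2 - 1*x*y + 1*y^2 + 3*x + 7*y + 3 is:
H = [[6, -1], [-1, 2]]
Trace = 6 + 2 = 8
Determinant = 6*2 - (-1)^2 = 11
Discriminant = (8)^2 - 4*11 = 20.0
Eigenvalues: lambda_1 = 1.7639, lambda_2 = 6.2361
The function is not concave.

0


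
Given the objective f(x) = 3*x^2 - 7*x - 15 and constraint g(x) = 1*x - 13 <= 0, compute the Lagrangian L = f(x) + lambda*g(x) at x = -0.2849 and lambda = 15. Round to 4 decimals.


Step 1: Evaluate f(x).
f(-0.2849) = 3*(-0.2849)^2 - 7*(-0.2849) - 15 = -12.7622
Step 2: Evaluate g(x).
g(-0.2849) = 1*-0.2849 - 13 = -13.2849
Step 3: Compute Lagrangian.
L = -12.7622 + 15*-13.2849 = -212.0357


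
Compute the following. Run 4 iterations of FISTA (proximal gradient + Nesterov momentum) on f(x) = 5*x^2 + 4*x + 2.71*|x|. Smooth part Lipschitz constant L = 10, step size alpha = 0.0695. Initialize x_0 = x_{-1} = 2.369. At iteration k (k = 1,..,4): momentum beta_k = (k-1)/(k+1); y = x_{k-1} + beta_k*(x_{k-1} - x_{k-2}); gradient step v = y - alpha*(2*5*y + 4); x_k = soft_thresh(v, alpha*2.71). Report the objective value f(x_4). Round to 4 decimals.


FISTA on f(x) = 5*x^2 + 4*x + 2.71*|x|
L = 10, alpha = 0.0695
Iteration 1: beta = 0.0, y = 2.369 + 0.0*(2.369 - 2.369) = 2.369
  grad(y) = 27.69, v = y - alpha*grad = 0.4445
  prox(v) = soft_thresh(0.4445, 0.1883) = 0.2562
Iteration 2: beta = 0.3333, y = 0.2562 + 0.3333*(0.2562 - 2.369) = -0.4481
  grad(y) = -0.4807, v = y - alpha*grad = -0.4147
  prox(v) = soft_thresh(-0.4147, 0.1883) = -0.2263
Iteration 3: beta = 0.5, y = -0.2263 + 0.5*(-0.2263 - 0.2562) = -0.4676
  grad(y) = -0.6757, v = y - alpha*grad = -0.4206
  prox(v) = soft_thresh(-0.4206, 0.1883) = -0.2323
Iteration 4: beta = 0.6, y = -0.2323 + 0.6*(-0.2323 + 0.2263) = -0.2358
  grad(y) = 1.6417, v = y - alpha*grad = -0.3499
  prox(v) = soft_thresh(-0.3499, 0.1883) = -0.1616
f(x_4) = 5*(-0.1616)^2 + 4*(-0.1616) + 2.71*|-0.1616| = -0.0779


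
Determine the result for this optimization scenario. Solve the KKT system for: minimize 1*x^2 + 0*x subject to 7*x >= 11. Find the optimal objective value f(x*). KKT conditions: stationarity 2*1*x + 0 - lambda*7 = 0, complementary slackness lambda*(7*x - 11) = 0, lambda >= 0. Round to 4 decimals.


Step 1: Try lambda = 0 (constraint inactive).
x_unc = 0/(2*1) = 0.0
Check: 7*0.0 = 0.0 < 11 -- violated!
Step 2: Constraint must be active: 7*x = 11
x* = 11/7 = 1.5714 (rounded; the exact value 11/7 is used below)
lambda = (2*1*(11/7) + 0)/7 = 0.449
Step 3: Compute optimal value.
f(x*) = 1*(11/7)^2 + 0*(11/7) = 2.4694


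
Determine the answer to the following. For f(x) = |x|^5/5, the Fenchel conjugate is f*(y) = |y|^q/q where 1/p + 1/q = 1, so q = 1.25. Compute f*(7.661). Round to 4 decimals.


The conjugate exponent q satisfies 1/p + 1/q = 1.
p = 5, so q = 5/(5 - 1) = 1.25
|y|^q = 7.661^1.25 = 12.7455
f*(7.661) = 12.7455 / 1.25 = 10.1964


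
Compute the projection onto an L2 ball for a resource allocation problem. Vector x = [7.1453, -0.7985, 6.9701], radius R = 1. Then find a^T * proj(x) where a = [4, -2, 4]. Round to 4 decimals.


Step 1: Compute ||x|| (intermediates to 6 decimals).
||x|| = sqrt(7.1453^2 + (-0.7985)^2 + 6.9701^2) = 10.013751
Step 2: Project.
Since ||x|| > R, scale = R/||x|| = 1/10.013751 = 0.099863, proj(x) = scale * x
proj(x) = [0.713551, -0.079741, 0.696055]
Step 3: Dot product.
a^T * proj(x) = 4*0.713551 - 2*(-0.079741) + 4*0.696055 = 5.7979


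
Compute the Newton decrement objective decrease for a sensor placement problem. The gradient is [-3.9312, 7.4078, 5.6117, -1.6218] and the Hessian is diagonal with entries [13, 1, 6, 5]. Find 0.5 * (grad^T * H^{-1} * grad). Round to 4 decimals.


Step 1: H is diagonal, so H^(-1) * g = [-0.3024, 7.4078, 0.9353, -0.3244].
Step 2: g^T H^(-1) g = sum_i g_i^2 / H_ii
  = (-3.9312)^2/13 + (7.4078)^2/1 + (5.6117)^2/6 + (-1.6218)^2/5
  = 1.1888 + 54.8755 + 5.2485 + 0.526 = 61.8389
Step 3: Objective decrease = 0.5 * g^T H^(-1) g = 30.9194


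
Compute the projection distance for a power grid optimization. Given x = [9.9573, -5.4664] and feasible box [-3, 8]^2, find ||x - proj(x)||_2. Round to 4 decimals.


Project each component onto [-3, 8].
clip(9.9573) = 8.0, clip(-5.4664) = -3.0
Projection = [8.0, -3.0]
Squared diffs: [3.831, 6.0831]
Distance = sqrt(9.9141) = 3.1487


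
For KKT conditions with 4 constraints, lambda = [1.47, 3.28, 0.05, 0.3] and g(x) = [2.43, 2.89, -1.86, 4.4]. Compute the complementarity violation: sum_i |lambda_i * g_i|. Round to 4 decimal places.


KKT complementary slackness check:
lambda_1 * g_1 = 1.47 * 2.43 = 3.5721
lambda_2 * g_2 = 3.28 * 2.89 = 9.4792
lambda_3 * g_3 = 0.05 * -1.86 = -0.093
lambda_4 * g_4 = 0.3 * 4.4 = 1.32
Total violation = 3.5721 + 9.4792 + 0.093 + 1.32 = 14.4643


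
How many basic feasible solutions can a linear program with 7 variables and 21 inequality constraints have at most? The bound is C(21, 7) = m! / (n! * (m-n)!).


Each vertex corresponds to some choice of n active constraints out of m, so the number of vertices is at most C(m, n) = m! / (n!(m-n)!).
m = 21, n = 7
Numerator: 21 * 20 * 19 * 18 * 17 * 16 * 15
Denominator: 7! = 5040
C(21, 7) = 116280


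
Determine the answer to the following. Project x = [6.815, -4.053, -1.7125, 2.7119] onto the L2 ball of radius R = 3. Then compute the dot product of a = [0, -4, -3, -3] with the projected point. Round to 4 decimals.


Step 1: Compute ||x|| (intermediates to 6 decimals).
||x|| = sqrt(6.815^2 + (-4.053)^2 + (-1.7125)^2 + 2.7119^2) = 8.55325
Step 2: Project.
Since ||x|| > R, scale = R/||x|| = 3/8.55325 = 0.350744, proj(x) = scale * x
proj(x) = [2.39032, -1.421565, -0.600649, 0.951183]
Step 3: Dot product.
a^T * proj(x) = 0*2.39032 - 4*(-1.421565) - 3*(-0.600649) - 3*0.951183 = 4.6347


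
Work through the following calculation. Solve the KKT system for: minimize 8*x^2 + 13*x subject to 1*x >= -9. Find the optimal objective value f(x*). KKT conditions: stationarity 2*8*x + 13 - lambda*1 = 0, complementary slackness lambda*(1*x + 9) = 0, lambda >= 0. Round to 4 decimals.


Step 1: Try lambda = 0 (constraint inactive).
Stationarity: 2*8*x + 13 = 0
x* = -13/(2*8) = -0.8125
Check constraint: 1*-0.8125 = -0.8125 >= -9 -- satisfied.
Step 2: Compute optimal value.
f(x*) = 8*(-0.8125)^2 + 13*(-0.8125) = -5.2813


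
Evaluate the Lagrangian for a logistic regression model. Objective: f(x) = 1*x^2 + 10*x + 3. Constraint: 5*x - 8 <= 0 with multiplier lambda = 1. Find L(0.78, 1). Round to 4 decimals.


Step 1: Evaluate f(x).
f(0.78) = 1*0.78^2 + 10*0.78 + 3 = 11.4084
Step 2: Evaluate g(x).
g(0.78) = 5*0.78 - 8 = -4.1
Step 3: Compute Lagrangian.
L = 11.4084 + 1*-4.1 = 7.3084


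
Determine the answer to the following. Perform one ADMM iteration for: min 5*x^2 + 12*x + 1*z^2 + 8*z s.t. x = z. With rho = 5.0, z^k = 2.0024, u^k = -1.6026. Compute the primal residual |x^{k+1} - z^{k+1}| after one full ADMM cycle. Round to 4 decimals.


ADMM iteration with rho = 5.0, z^k = 2.0024, u^k = -1.6026
Step 1: x-update.
Minimize 5*x^2 + 12*x + (5.0/2)*(x - 2.0024 - 1.6026)^2
FOC: (2*5 + 5.0)*x = -12 + 5.0*(2.0024 + 1.6026)
x^{k+1} = 0.4017
Step 2: z-update.
Minimize 1*z^2 + 8*z + (5.0/2)*(0.4017 - z - 1.6026)^2
FOC: (2*1 + 5.0)*z = -8 + 5.0*(0.4017 - 1.6026)
z^{k+1} = -2.0007
Step 3: u-update.
u^{k+1} = -1.6026 + 0.4017 + 2.0007 = 0.7997
Step 4: Primal residual = |0.4017 + 2.0007| = 2.4023


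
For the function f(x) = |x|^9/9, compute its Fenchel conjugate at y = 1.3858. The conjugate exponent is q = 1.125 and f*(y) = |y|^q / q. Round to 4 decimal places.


The conjugate exponent q satisfies 1/p + 1/q = 1.
p = 9, so q = 9/(9 - 1) = 1.125
|y|^q = 1.3858^1.125 = 1.4435
f*(1.3858) = 1.4435 / 1.125 = 1.2831


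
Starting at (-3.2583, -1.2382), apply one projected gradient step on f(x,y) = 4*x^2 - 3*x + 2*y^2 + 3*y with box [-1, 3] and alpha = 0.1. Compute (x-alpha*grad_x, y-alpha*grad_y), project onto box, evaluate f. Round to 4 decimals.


Step 1: Compute gradient at (-3.2583, -1.2382).
grad_x = 2*4*-3.2583 - 3 = -29.0664
grad_y = 2*2*-1.2382 + 3 = -1.9528
Step 2: Gradient step.
x_raw = -3.2583 - 0.1*-29.0664 = -0.3517
y_raw = -1.2382 - 0.1*-1.9528 = -1.0429
Step 3: Project onto [-1, 3].
x_proj = clip(-0.3517) = -0.3517
y_proj = clip(-1.0429) = -1.0
Step 4: Evaluate f.
f(-0.3517, -1.0) = 0.5496


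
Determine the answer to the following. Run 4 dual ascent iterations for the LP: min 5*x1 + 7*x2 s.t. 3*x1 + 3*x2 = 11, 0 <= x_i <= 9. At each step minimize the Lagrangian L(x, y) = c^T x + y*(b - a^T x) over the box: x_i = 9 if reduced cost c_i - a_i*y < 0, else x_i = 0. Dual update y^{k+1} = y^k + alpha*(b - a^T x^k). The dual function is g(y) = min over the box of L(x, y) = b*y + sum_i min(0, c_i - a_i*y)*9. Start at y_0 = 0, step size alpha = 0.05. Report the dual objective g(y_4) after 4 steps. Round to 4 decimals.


Dual ascent for LP: min 5*x1 + 7*x2, 3*x1 + 3*x2 = 11, 0 <= x_i <= 9
Step 1: y^k = 0.0, reduced costs: (5.0, 7.0)
  x^k = (0.0, 0.0), subgradient = b - a^T x = 11.0
  y^{k+1} = 0.0 + 0.05*11.0 = 0.55
Step 2: y^k = 0.55, reduced costs: (3.35, 5.35)
  x^k = (0.0, 0.0), subgradient = b - a^T x = 11.0
  y^{k+1} = 0.55 + 0.05*11.0 = 1.1
Step 3: y^k = 1.1, reduced costs: (1.7, 3.7)
  x^k = (0.0, 0.0), subgradient = b - a^T x = 11.0
  y^{k+1} = 1.1 + 0.05*11.0 = 1.65
Step 4: y^k = 1.65, reduced costs: (0.05, 2.05)
  x^k = (0.0, 0.0), subgradient = b - a^T x = 11.0
  y^{k+1} = 1.65 + 0.05*11.0 = 2.2
Dual objective at y_4 = 2.2: reduced costs (-1.6, 0.4), box minimizer x = (9.0, 0.0)
g(y_4) = b*y + (c1 - a1*y)*x1 + (c2 - a2*y)*x2 = 11*2.2 + (-1.6)*9.0 + 0.4*0.0 = 24.2 - 14.4 + 0.0 = 9.8


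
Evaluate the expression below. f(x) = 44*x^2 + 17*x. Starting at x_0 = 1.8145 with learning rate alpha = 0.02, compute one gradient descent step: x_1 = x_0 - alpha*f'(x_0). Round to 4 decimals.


We compute the gradient at x_0 and apply the update.
f'(x) = 88*x + 17
f'(1.8145) = 88*1.8145 + 17 = 176.676
x_1 = 1.8145 - 0.02*176.676 = -1.719


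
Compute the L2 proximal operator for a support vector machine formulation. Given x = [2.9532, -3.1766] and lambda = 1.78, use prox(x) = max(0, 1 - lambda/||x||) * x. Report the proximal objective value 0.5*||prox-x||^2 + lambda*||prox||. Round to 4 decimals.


Step 1: Compute ||x||.
||x|| = 4.3373
Step 2: Compute scaling factor.
scale = max(0, 1 - 1.78/4.3373) = 0.5896
Step 3: prox(x) = [1.7412, -1.8729]
||prox(x)|| = 2.5573
Step 4: Proximal objective.
0.5*||prox-x||^2 = 1.5842
lambda*||prox|| = 4.552
Total = 6.1362


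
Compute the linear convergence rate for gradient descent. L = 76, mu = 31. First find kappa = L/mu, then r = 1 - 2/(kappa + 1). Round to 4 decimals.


Step 1: Compute the condition number.
kappa = L/mu = 76/31 = 2.4516
Step 2: Compute the convergence rate.
r = 1 - 2/(kappa + 1) = 1 - 2*mu/(L + mu) = (L - mu)/(L + mu) = 45/107 = 0.4206


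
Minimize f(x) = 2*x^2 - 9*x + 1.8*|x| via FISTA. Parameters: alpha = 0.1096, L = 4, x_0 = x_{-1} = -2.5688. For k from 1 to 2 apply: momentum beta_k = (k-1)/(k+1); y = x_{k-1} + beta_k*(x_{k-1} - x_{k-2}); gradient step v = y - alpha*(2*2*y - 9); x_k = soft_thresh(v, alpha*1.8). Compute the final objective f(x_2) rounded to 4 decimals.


FISTA on f(x) = 2*x^2 - 9*x + 1.8*|x|
L = 4, alpha = 0.1096
Iteration 1: beta = 0.0, y = -2.5688 + 0.0*(-2.5688 + 2.5688) = -2.5688
  grad(y) = -19.2752, v = y - alpha*grad = -0.4562
  prox(v) = soft_thresh(-0.4562, 0.1973) = -0.259
Iteration 2: beta = 0.3333, y = -0.259 + 0.3333*(-0.259 + 2.5688) = 0.511
  grad(y) = -6.956, v = y - alpha*grad = 1.2734
  prox(v) = soft_thresh(1.2734, 0.1973) = 1.0761
f(x_2) = 2*1.0761^2 - 9*1.0761 + 1.8*|1.0761| = -5.4319


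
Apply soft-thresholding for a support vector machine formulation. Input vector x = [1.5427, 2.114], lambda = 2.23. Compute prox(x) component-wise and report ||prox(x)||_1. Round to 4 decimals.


Soft-thresholding with lambda = 2.23:
prox(1.5427) = sign(1.5427)*max(|1.5427| - 2.23, 0) = 0.0
prox(2.114) = sign(2.114)*max(|2.114| - 2.23, 0) = 0.0
prox(x) = [0.0, 0.0]
||prox(x)||_1 = 0.0 + 0.0 = 0.0


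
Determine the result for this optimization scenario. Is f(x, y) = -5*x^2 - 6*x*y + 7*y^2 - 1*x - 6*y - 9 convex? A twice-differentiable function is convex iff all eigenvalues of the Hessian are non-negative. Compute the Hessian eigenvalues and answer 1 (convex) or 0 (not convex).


The Hessian of f(x,y) = -5*x^2 - 6*x*y + 7*y^2 - 1*x - 6*y - 9 is:
H = [[-10, -6], [-6, 14]]
Trace = -10 + 14 = 4
Determinant = -10*14 - (-6)^2 = -176
Discriminant = (4)^2 - 4*-176 = 720.0
Eigenvalues: lambda_1 = -11.4164, lambda_2 = 15.4164
The function is not convex.

0


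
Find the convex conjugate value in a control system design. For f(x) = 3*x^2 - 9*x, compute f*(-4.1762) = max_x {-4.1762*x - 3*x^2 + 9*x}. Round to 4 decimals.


f*(y) = sup_x {y*x - a*x^2 - b*x} = sup_x {(y-b)*x - a*x^2}
FOC: (y - b) - 2a*x = 0 => x* = (y - b)/(2a)
x* = (-4.1762 + 9)/(2*3) = 0.804
f*(-4.1762) = (y-b)^2/(4a) = (-4.1762 + 9)^2/(4*3)
= 23.269/12 = 1.9391


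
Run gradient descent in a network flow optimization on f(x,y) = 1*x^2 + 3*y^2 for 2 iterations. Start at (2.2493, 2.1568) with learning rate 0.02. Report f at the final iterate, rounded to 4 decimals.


Gradient descent on f(x,y) = 1*x^2 + 3*y^2.
Starting point: (2.2493, 2.1568), alpha = 0.02
Step 1: grad_x = 2*1*2.2493 = 4.4986, grad_y = 2*3*2.1568 = 12.9408
  x_1 = 2.2493 - 0.02*4.4986 = 2.1593
  y_1 = 2.1568 - 0.02*12.9408 = 1.898
Step 2: grad_x = 2*1*2.1593 = 4.3187, grad_y = 2*3*1.898 = 11.3879
  x_2 = 2.1593 - 0.02*4.3187 = 2.073
  y_2 = 1.898 - 0.02*11.3879 = 1.6702
f(2.073, 1.6702) = 1*2.073^2 + 3*1.6702^2 = 12.6661


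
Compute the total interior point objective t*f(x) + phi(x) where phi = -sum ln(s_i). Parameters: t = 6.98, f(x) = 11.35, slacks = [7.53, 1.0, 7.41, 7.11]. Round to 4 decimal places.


Step 1: Compute log-barrier.
ln values: [2.0189, 0.0, 2.0028, 1.9615]
phi = -(2.0189 + 0.0 + 2.0028 + 1.9615) = -5.9832
Step 2: Compute augmented objective.
t*f(x) = 6.98*11.35 = 79.223
Total = 79.223 - 5.9832 = 73.2398


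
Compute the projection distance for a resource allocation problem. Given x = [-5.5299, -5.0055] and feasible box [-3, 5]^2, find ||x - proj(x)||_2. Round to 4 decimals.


Project each component onto [-3, 5].
clip(-5.5299) = -3.0, clip(-5.0055) = -3.0
Projection = [-3.0, -3.0]
Squared diffs: [6.4004, 4.022]
Distance = sqrt(10.4224) = 3.2284


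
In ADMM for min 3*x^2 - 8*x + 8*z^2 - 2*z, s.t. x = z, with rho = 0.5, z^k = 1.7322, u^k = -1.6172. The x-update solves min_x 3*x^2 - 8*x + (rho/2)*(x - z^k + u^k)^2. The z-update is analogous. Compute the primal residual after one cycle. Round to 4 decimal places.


ADMM iteration with rho = 0.5, z^k = 1.7322, u^k = -1.6172
Step 1: x-update.
Minimize 3*x^2 - 8*x + (0.5/2)*(x - 1.7322 - 1.6172)^2
FOC: (2*3 + 0.5)*x = 8 + 0.5*(1.7322 + 1.6172)
x^{k+1} = 1.4884
Step 2: z-update.
Minimize 8*z^2 - 2*z + (0.5/2)*(1.4884 - z - 1.6172)^2
FOC: (2*8 + 0.5)*z = 2 + 0.5*(1.4884 - 1.6172)
z^{k+1} = 0.1173
Step 3: u-update.
u^{k+1} = -1.6172 + 1.4884 - 0.1173 = -0.2461
Step 4: Primal residual = |1.4884 - 0.1173| = 1.3711


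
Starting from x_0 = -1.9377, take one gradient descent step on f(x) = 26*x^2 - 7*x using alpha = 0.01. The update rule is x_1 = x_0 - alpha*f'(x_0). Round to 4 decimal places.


We compute the gradient at x_0 and apply the update.
f'(x) = 52*x - 7
f'(-1.9377) = 52*-1.9377 - 7 = -107.7604
x_1 = -1.9377 - 0.01*-107.7604 = -0.8601


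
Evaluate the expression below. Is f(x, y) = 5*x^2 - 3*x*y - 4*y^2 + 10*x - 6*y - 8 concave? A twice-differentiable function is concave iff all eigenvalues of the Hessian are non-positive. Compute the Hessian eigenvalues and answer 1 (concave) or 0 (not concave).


The Hessian of f(x,y) = 5*x^2 - 3*x*y - 4*y^2 + 10*x - 6*y - 8 is:
H = [[10, -3], [-3, -8]]
Trace = 10 - 8 = 2
Determinant = 10*-8 - (-3)^2 = -89
Discriminant = (2)^2 - 4*-89 = 360.0
Eigenvalues: lambda_1 = -8.4868, lambda_2 = 10.4868
The function is not concave.

0


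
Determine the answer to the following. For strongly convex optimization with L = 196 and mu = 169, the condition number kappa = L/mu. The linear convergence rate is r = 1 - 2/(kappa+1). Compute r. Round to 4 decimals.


Step 1: Compute the condition number.
kappa = L/mu = 196/169 = 1.1598
Step 2: Compute the convergence rate.
r = 1 - 2/(kappa + 1) = 1 - 2*mu/(L + mu) = (L - mu)/(L + mu) = 27/365 = 0.074


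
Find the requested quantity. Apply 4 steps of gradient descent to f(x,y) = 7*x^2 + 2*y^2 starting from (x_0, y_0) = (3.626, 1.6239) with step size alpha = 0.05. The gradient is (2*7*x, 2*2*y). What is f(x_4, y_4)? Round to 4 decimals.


Gradient descent on f(x,y) = 7*x^2 + 2*y^2.
Starting point: (3.626, 1.6239), alpha = 0.05
Step 1: grad_x = 2*7*3.626 = 50.764, grad_y = 2*2*1.6239 = 6.4956
  x_1 = 3.626 - 0.05*50.764 = 1.0878
  y_1 = 1.6239 - 0.05*6.4956 = 1.2991
Step 2: grad_x = 2*7*1.0878 = 15.2292, grad_y = 2*2*1.2991 = 5.1965
  x_2 = 1.0878 - 0.05*15.2292 = 0.3263
  y_2 = 1.2991 - 0.05*5.1965 = 1.0393
Step 3: grad_x = 2*7*0.3263 = 4.5688, grad_y = 2*2*1.0393 = 4.1572
  x_3 = 0.3263 - 0.05*4.5688 = 0.0979
  y_3 = 1.0393 - 0.05*4.1572 = 0.8314
Step 4: grad_x = 2*7*0.0979 = 1.3706, grad_y = 2*2*0.8314 = 3.3257
  x_4 = 0.0979 - 0.05*1.3706 = 0.0294
  y_4 = 0.8314 - 0.05*3.3257 = 0.6651
f(0.0294, 0.6651) = 7*0.0294^2 + 2*0.6651^2 = 0.8909


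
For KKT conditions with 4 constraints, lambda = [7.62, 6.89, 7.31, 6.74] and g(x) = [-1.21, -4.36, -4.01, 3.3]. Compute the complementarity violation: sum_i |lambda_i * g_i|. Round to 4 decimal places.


KKT complementary slackness check:
lambda_1 * g_1 = 7.62 * -1.21 = -9.2202
lambda_2 * g_2 = 6.89 * -4.36 = -30.0404
lambda_3 * g_3 = 7.31 * -4.01 = -29.3131
lambda_4 * g_4 = 6.74 * 3.3 = 22.242
Total violation = 9.2202 + 30.0404 + 29.3131 + 22.242 = 90.8157


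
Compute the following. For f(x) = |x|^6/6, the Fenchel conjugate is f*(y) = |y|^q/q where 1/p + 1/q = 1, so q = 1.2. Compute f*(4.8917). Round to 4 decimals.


The conjugate exponent q satisfies 1/p + 1/q = 1.
p = 6, so q = 6/(6 - 1) = 1.2
|y|^q = 4.8917^1.2 = 6.7197
f*(4.8917) = 6.7197 / 1.2 = 5.5998


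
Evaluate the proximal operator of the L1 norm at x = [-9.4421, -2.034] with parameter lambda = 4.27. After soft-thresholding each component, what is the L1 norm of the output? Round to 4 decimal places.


Soft-thresholding with lambda = 4.27:
prox(-9.4421) = sign(-9.4421)*max(|-9.4421| - 4.27, 0) = -5.1721
prox(-2.034) = sign(-2.034)*max(|-2.034| - 4.27, 0) = 0.0
prox(x) = [-5.1721, 0.0]
||prox(x)||_1 = 5.1721 + 0.0 = 5.1721


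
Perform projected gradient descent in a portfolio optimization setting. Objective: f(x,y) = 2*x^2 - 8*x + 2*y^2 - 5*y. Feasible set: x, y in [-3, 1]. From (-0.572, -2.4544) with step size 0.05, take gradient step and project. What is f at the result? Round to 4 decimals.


Step 1: Compute gradient at (-0.572, -2.4544).
grad_x = 2*2*-0.572 - 8 = -10.288
grad_y = 2*2*-2.4544 - 5 = -14.8176
Step 2: Gradient step.
x_raw = -0.572 - 0.05*-10.288 = -0.0576
y_raw = -2.4544 - 0.05*-14.8176 = -1.7135
Step 3: Project onto [-3, 1].
x_proj = clip(-0.0576) = -0.0576
y_proj = clip(-1.7135) = -1.7135
Step 4: Evaluate f.
f(-0.0576, -1.7135) = 14.9073


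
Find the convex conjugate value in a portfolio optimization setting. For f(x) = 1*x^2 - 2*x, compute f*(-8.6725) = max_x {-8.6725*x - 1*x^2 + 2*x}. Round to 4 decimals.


f*(y) = sup_x {y*x - a*x^2 - b*x} = sup_x {(y-b)*x - a*x^2}
FOC: (y - b) - 2a*x = 0 => x* = (y - b)/(2a)
x* = (-8.6725 + 2)/(2*1) = -3.3363
f*(-8.6725) = (y-b)^2/(4a) = (-8.6725 + 2)^2/(4*1)
= 44.5223/4 = 11.1306


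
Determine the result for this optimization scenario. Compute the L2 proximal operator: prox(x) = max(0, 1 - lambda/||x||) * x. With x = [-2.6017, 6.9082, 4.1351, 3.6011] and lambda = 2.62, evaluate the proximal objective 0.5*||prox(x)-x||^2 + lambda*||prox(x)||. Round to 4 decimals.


Step 1: Compute ||x||.
||x|| = 9.1956
Step 2: Compute scaling factor.
scale = max(0, 1 - 2.62/9.1956) = 0.7151
Step 3: prox(x) = [-1.8604, 4.9399, 2.9569, 2.5751]
||prox(x)|| = 6.5756
Step 4: Proximal objective.
0.5*||prox-x||^2 = 3.4322
lambda*||prox|| = 17.2281
Total = 20.6603


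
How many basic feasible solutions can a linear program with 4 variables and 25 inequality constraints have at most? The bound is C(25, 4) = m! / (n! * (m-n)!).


Each vertex corresponds to some choice of n active constraints out of m, so the number of vertices is at most C(m, n) = m! / (n!(m-n)!).
m = 25, n = 4
Numerator: 25 * 24 * 23 * 22
Denominator: 4! = 24
C(25, 4) = 12650


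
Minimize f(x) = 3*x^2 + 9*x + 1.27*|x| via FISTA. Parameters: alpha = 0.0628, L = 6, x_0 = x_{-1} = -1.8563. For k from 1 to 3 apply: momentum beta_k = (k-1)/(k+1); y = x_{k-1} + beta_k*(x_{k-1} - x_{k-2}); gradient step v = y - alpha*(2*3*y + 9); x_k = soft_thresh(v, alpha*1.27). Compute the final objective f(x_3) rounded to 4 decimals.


FISTA on f(x) = 3*x^2 + 9*x + 1.27*|x|
L = 6, alpha = 0.0628
Iteration 1: beta = 0.0, y = -1.8563 + 0.0*(-1.8563 + 1.8563) = -1.8563
  grad(y) = -2.1378, v = y - alpha*grad = -1.722
  prox(v) = soft_thresh(-1.722, 0.0798) = -1.6423
Iteration 2: beta = 0.3333, y = -1.6423 + 0.3333*(-1.6423 + 1.8563) = -1.571
  grad(y) = -0.4257, v = y - alpha*grad = -1.5442
  prox(v) = soft_thresh(-1.5442, 0.0798) = -1.4645
Iteration 3: beta = 0.5, y = -1.4645 + 0.5*(-1.4645 + 1.6423) = -1.3755
  grad(y) = 0.7467, v = y - alpha*grad = -1.4224
  prox(v) = soft_thresh(-1.4224, 0.0798) = -1.3427
f(x_3) = 3*(-1.3427)^2 + 9*(-1.3427) + 1.27*|-1.3427| = -4.9705


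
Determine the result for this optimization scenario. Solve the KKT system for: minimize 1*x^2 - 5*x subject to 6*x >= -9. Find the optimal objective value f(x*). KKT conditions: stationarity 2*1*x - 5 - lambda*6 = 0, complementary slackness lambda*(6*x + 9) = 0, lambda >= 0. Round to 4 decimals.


Step 1: Try lambda = 0 (constraint inactive).
Stationarity: 2*1*x - 5 = 0
x* = 5/(2*1) = 2.5
Check constraint: 6*2.5 = 15.0 >= -9 -- satisfied.
Step 2: Compute optimal value.
f(x*) = 1*2.5^2 - 5*2.5 = -6.25


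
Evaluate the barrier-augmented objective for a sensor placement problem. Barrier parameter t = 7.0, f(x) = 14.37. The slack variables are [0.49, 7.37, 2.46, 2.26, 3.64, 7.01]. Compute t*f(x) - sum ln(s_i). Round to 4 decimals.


Step 1: Compute log-barrier.
ln values: [-0.7133, 1.9974, 0.9002, 0.8154, 1.292, 1.9473]
phi = -(-0.7133 + 1.9974 + 0.9002 + 0.8154 + 1.292 + 1.9473) = -6.2389
Step 2: Compute augmented objective.
t*f(x) = 7.0*14.37 = 100.59
Total = 100.59 - 6.2389 = 94.3511


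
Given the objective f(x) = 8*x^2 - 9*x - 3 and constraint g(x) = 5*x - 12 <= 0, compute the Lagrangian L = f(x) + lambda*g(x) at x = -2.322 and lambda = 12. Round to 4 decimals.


Step 1: Evaluate f(x).
f(-2.322) = 8*(-2.322)^2 - 9*(-2.322) - 3 = 61.0315
Step 2: Evaluate g(x).
g(-2.322) = 5*-2.322 - 12 = -23.61
Step 3: Compute Lagrangian.
L = 61.0315 + 12*-23.61 = -222.2885


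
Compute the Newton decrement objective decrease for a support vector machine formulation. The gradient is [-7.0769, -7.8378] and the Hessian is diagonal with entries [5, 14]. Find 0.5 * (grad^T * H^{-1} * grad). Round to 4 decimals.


Step 1: H is diagonal, so H^(-1) * g = [-1.4154, -0.5598].
Step 2: g^T H^(-1) g = sum_i g_i^2 / H_ii
  = (-7.0769)^2/5 + (-7.8378)^2/14
  = 10.0165 + 4.3879 = 14.4044
Step 3: Objective decrease = 0.5 * g^T H^(-1) g = 7.2022


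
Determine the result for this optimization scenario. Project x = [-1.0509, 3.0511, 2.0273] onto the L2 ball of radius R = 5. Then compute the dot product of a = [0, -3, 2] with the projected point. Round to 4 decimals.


Step 1: Compute ||x|| (intermediates to 6 decimals).
||x|| = sqrt((-1.0509)^2 + 3.0511^2 + 2.0273^2) = 3.810977
Step 2: Project.
Since ||x|| <= R, proj = x (no scaling needed).
proj(x) = [-1.0509, 3.0511, 2.0273]
Step 3: Dot product.
a^T * proj(x) = 0*(-1.0509) - 3*3.0511 + 2*2.0273 = -5.0987


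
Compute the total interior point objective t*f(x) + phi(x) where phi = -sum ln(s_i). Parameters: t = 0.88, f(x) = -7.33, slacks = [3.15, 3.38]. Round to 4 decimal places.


Step 1: Compute log-barrier.
ln values: [1.1474, 1.2179]
phi = -(1.1474 + 1.2179) = -2.3653
Step 2: Compute augmented objective.
t*f(x) = 0.88*-7.33 = -6.4504
Total = -6.4504 - 2.3653 = -8.8157


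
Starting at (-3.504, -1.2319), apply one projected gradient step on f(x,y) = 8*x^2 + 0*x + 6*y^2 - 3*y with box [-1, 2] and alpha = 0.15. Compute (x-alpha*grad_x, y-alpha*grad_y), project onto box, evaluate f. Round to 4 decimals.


Step 1: Compute gradient at (-3.504, -1.2319).
grad_x = 2*8*-3.504 + 0 = -56.064
grad_y = 2*6*-1.2319 - 3 = -17.7828
Step 2: Gradient step.
x_raw = -3.504 - 0.15*-56.064 = 4.9056
y_raw = -1.2319 - 0.15*-17.7828 = 1.4355
Step 3: Project onto [-1, 2].
x_proj = clip(4.9056) = 2.0
y_proj = clip(1.4355) = 1.4355
Step 4: Evaluate f.
f(2.0, 1.4355) = 40.0577


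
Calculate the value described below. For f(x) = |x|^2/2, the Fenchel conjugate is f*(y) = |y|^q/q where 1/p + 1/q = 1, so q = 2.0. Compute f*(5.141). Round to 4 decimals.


The conjugate exponent q satisfies 1/p + 1/q = 1.
p = 2, so q = 2/(2 - 1) = 2.0
|y|^q = 5.141^2.0 = 26.4299
f*(5.141) = 26.4299 / 2.0 = 13.2149


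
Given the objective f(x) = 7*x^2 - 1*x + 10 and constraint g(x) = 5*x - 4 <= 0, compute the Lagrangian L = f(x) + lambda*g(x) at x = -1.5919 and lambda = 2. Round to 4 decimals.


Step 1: Evaluate f(x).
f(-1.5919) = 7*(-1.5919)^2 - 1*(-1.5919) + 10 = 29.3309
Step 2: Evaluate g(x).
g(-1.5919) = 5*-1.5919 - 4 = -11.9595
Step 3: Compute Lagrangian.
L = 29.3309 + 2*-11.9595 = 5.4119


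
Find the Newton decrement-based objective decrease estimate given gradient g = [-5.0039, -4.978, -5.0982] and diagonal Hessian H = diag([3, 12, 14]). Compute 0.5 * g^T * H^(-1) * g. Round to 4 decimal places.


Step 1: H is diagonal, so H^(-1) * g = [-1.668, -0.4148, -0.3642].
Step 2: g^T H^(-1) g = sum_i g_i^2 / H_ii
  = (-5.0039)^2/3 + (-4.978)^2/12 + (-5.0982)^2/14
  = 8.3463 + 2.065 + 1.8565 = 12.2679
Step 3: Objective decrease = 0.5 * g^T H^(-1) g = 6.134


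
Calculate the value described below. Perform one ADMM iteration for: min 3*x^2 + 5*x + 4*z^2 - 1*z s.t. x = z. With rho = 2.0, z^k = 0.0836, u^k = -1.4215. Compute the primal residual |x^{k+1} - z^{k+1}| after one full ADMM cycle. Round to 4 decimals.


ADMM iteration with rho = 2.0, z^k = 0.0836, u^k = -1.4215
Step 1: x-update.
Minimize 3*x^2 + 5*x + (2.0/2)*(x - 0.0836 - 1.4215)^2
FOC: (2*3 + 2.0)*x = -5 + 2.0*(0.0836 + 1.4215)
x^{k+1} = -0.2487
Step 2: z-update.
Minimize 4*z^2 - 1*z + (2.0/2)*(-0.2487 - z - 1.4215)^2
FOC: (2*4 + 2.0)*z = 1 + 2.0*(-0.2487 - 1.4215)
z^{k+1} = -0.234
Step 3: u-update.
u^{k+1} = -1.4215 - 0.2487 + 0.234 = -1.4362
Step 4: Primal residual = |-0.2487 + 0.234| = 0.0147


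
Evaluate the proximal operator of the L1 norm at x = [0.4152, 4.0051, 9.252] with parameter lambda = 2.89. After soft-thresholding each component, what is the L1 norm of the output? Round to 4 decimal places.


Soft-thresholding with lambda = 2.89:
prox(0.4152) = sign(0.4152)*max(|0.4152| - 2.89, 0) = 0.0
prox(4.0051) = sign(4.0051)*max(|4.0051| - 2.89, 0) = 1.1151
prox(9.252) = sign(9.252)*max(|9.252| - 2.89, 0) = 6.362
prox(x) = [0.0, 1.1151, 6.362]
||prox(x)||_1 = 0.0 + 1.1151 + 6.362 = 7.4771


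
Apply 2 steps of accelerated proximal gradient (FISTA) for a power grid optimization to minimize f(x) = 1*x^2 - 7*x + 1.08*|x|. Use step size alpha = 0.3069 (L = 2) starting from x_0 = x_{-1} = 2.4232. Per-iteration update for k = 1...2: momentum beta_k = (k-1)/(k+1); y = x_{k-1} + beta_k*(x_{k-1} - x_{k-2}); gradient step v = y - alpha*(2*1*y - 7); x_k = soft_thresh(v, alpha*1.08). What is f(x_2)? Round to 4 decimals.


FISTA on f(x) = 1*x^2 - 7*x + 1.08*|x|
L = 2, alpha = 0.3069
Iteration 1: beta = 0.0, y = 2.4232 + 0.0*(2.4232 - 2.4232) = 2.4232
  grad(y) = -2.1536, v = y - alpha*grad = 3.0841
  prox(v) = soft_thresh(3.0841, 0.3315) = 2.7527
Iteration 2: beta = 0.3333, y = 2.7527 + 0.3333*(2.7527 - 2.4232) = 2.8625
  grad(y) = -1.275, v = y - alpha*grad = 3.2538
  prox(v) = soft_thresh(3.2538, 0.3315) = 2.9224
f(x_2) = 1*2.9224^2 - 7*2.9224 + 1.08*|2.9224| = -8.7602


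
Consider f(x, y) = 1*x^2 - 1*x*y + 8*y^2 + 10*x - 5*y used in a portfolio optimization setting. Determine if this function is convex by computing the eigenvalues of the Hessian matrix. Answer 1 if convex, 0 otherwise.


The Hessian of f(x,y) = 1*x^2 - 1*x*y + 8*y^2 + 10*x - 5*y is:
H = [[2, -1], [-1, 16]]
Trace = 2 + 16 = 18
Determinant = 2*16 - (-1)^2 = 31
Discriminant = (18)^2 - 4*31 = 200.0
Eigenvalues: lambda_1 = 1.9289, lambda_2 = 16.0711
The function is convex.

1


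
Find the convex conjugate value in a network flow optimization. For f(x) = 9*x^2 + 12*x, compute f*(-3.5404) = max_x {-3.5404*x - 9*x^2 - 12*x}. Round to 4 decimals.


f*(y) = sup_x {y*x - a*x^2 - b*x} = sup_x {(y-b)*x - a*x^2}
FOC: (y - b) - 2a*x = 0 => x* = (y - b)/(2a)
x* = (-3.5404 - 12)/(2*9) = -0.8634
f*(-3.5404) = (y-b)^2/(4a) = (-3.5404 - 12)^2/(4*9)
= 241.504/36 = 6.7084


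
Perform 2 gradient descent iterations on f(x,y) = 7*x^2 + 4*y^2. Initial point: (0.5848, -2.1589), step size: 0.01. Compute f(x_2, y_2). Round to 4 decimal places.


Gradient descent on f(x,y) = 7*x^2 + 4*y^2.
Starting point: (0.5848, -2.1589), alpha = 0.01
Step 1: grad_x = 2*7*0.5848 = 8.1872, grad_y = 2*4*-2.1589 = -17.2712
  x_1 = 0.5848 - 0.01*8.1872 = 0.5029
  y_1 = -2.1589 - 0.01*-17.2712 = -1.9862
Step 2: grad_x = 2*7*0.5029 = 7.041, grad_y = 2*4*-1.9862 = -15.8895
  x_2 = 0.5029 - 0.01*7.041 = 0.4325
  y_2 = -1.9862 - 0.01*-15.8895 = -1.8273
f(0.4325, -1.8273) = 7*0.4325^2 + 4*(-1.8273)^2 = 14.6655


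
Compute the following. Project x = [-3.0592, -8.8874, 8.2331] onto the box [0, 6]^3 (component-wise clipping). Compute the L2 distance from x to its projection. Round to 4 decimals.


Project each component onto [0, 6].
clip(-3.0592) = 0.0, clip(-8.8874) = 0.0, clip(8.2331) = 6.0
Projection = [0.0, 0.0, 6.0]
Squared diffs: [9.3587, 78.9859, 4.9867]
Distance = sqrt(93.3313) = 9.6608


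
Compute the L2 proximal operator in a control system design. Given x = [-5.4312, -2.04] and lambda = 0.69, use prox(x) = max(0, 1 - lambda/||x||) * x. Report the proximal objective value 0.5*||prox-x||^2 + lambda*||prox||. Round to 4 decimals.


Step 1: Compute ||x||.
||x|| = 5.8017
Step 2: Compute scaling factor.
scale = max(0, 1 - 0.69/5.8017) = 0.8811
Step 3: prox(x) = [-4.7853, -1.7974]
||prox(x)|| = 5.1117
Step 4: Proximal objective.
0.5*||prox-x||^2 = 0.2381
lambda*||prox|| = 3.5271
Total = 3.7651


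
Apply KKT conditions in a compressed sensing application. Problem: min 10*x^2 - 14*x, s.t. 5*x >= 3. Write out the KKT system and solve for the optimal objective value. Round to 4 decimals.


Step 1: Try lambda = 0 (constraint inactive).
Stationarity: 2*10*x - 14 = 0
x* = 14/(2*10) = 0.7
Check constraint: 5*0.7 = 3.5 >= 3 -- satisfied.
Step 2: Compute optimal value.
f(x*) = 10*0.7^2 - 14*0.7 = -4.9


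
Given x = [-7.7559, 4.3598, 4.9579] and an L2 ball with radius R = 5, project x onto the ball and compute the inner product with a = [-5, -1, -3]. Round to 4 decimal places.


Step 1: Compute ||x|| (intermediates to 6 decimals).
||x|| = sqrt((-7.7559)^2 + 4.3598^2 + 4.9579^2) = 10.185412
Step 2: Project.
Since ||x|| > R, scale = R/||x|| = 5/10.185412 = 0.490898, proj(x) = scale * x
proj(x) = [-3.807356, 2.140217, 2.433823]
Step 3: Dot product.
a^T * proj(x) = -5*(-3.807356) - 1*2.140217 - 3*2.433823 = 9.5951


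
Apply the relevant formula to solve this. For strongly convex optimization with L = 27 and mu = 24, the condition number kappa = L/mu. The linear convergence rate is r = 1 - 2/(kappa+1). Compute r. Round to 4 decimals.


Step 1: Compute the condition number.
kappa = L/mu = 27/24 = 1.125
Step 2: Compute the convergence rate.
r = 1 - 2/(kappa + 1) = 1 - 2*mu/(L + mu) = (L - mu)/(L + mu) = 3/51 = 0.0588


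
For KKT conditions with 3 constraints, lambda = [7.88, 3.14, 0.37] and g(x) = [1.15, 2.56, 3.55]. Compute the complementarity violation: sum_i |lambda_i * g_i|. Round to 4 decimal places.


KKT complementary slackness check:
lambda_1 * g_1 = 7.88 * 1.15 = 9.062
lambda_2 * g_2 = 3.14 * 2.56 = 8.0384
lambda_3 * g_3 = 0.37 * 3.55 = 1.3135
Total violation = 9.062 + 8.0384 + 1.3135 = 18.4139


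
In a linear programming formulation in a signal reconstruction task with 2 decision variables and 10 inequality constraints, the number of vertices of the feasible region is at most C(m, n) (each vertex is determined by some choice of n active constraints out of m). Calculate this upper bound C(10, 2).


Each vertex corresponds to some choice of n active constraints out of m, so the number of vertices is at most C(m, n) = m! / (n!(m-n)!).
m = 10, n = 2
Numerator: 10 * 9
Denominator: 2! = 2
C(10, 2) = 45


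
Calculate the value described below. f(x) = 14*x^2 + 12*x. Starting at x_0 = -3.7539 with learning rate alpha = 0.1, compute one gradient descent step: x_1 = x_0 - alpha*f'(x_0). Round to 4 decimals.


We compute the gradient at x_0 and apply the update.
f'(x) = 28*x + 12
f'(-3.7539) = 28*-3.7539 + 12 = -93.1092
x_1 = -3.7539 - 0.1*-93.1092 = 5.557


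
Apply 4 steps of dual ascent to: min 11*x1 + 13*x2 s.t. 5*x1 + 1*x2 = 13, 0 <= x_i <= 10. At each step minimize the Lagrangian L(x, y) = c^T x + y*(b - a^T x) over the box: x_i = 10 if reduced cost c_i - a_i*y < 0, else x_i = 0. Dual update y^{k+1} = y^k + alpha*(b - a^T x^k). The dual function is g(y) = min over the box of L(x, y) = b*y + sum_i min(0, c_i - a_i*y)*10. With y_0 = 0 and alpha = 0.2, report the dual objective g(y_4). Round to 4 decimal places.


Dual ascent for LP: min 11*x1 + 13*x2, 5*x1 + 1*x2 = 13, 0 <= x_i <= 10
Step 1: y^k = 0.0, reduced costs: (11.0, 13.0)
  x^k = (0.0, 0.0), subgradient = b - a^T x = 13.0
  y^{k+1} = 0.0 + 0.2*13.0 = 2.6
Step 2: y^k = 2.6, reduced costs: (-2.0, 10.4)
  x^k = (10.0, 0.0), subgradient = b - a^T x = -37.0
  y^{k+1} = 2.6 + 0.2*-37.0 = -4.8
Step 3: y^k = -4.8, reduced costs: (35.0, 17.8)
  x^k = (0.0, 0.0), subgradient = b - a^T x = 13.0
  y^{k+1} = -4.8 + 0.2*13.0 = -2.2
Step 4: y^k = -2.2, reduced costs: (22.0, 15.2)
  x^k = (0.0, 0.0), subgradient = b - a^T x = 13.0
  y^{k+1} = -2.2 + 0.2*13.0 = 0.4
Dual objective at y_4 = 0.4: reduced costs (9.0, 12.6), box minimizer x = (0.0, 0.0)
g(y_4) = b*y + (c1 - a1*y)*x1 + (c2 - a2*y)*x2 = 13*0.4 + 9.0*0.0 + 12.6*0.0 = 5.2 + 0.0 + 0.0 = 5.2


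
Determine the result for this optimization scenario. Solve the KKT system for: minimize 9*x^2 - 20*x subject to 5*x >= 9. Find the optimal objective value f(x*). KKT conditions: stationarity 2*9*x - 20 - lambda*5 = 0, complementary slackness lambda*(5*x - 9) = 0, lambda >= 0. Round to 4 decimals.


Step 1: Try lambda = 0 (constraint inactive).
x_unc = 20/(2*9) = 1.1111
Check: 5*1.1111 = 5.5555 < 9 -- violated!
Step 2: Constraint must be active: 5*x = 9
x* = 9/5 = 1.8
lambda = (2*9*1.8 - 20)/5 = 2.48
Step 3: Compute optimal value.
f(x*) = 9*1.8^2 - 20*1.8 = -6.84


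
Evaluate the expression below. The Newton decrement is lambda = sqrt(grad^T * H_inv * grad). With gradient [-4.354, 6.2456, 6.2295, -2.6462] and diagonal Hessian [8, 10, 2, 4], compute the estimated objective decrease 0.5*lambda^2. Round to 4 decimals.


Step 1: H is diagonal, so H^(-1) * g = [-0.5443, 0.6246, 3.1148, -0.6616].
Step 2: g^T H^(-1) g = sum_i g_i^2 / H_ii
  = (-4.354)^2/8 + (6.2456)^2/10 + (6.2295)^2/2 + (-2.6462)^2/4
  = 2.3697 + 3.9008 + 19.4033 + 1.7506 = 27.4243
Step 3: Objective decrease = 0.5 * g^T H^(-1) g = 13.7122
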